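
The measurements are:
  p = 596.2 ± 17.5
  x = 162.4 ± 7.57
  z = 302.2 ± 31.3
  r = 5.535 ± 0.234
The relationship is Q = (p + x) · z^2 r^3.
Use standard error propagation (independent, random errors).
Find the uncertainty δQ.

2.87e+09

Let u = p + x = 758.6. δu = √(δp² + δx²) = √(306 + 57.3) = 19.1, so δu/u = 0.0251.
Q is then a monomial in u, z, r:
δQ/Q = √((δu/u)² + (2·δz/z)² + (3·δr/r)²) = √(0.000632 + 0.0429 + 0.0161) = 0.244
Q = 1.175e+10, so δQ = 0.244 × 1.175e+10 = 2.87e+09.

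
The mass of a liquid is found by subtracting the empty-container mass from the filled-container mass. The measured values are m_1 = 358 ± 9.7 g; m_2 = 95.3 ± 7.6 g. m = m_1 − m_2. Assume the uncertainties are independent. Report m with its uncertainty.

m is a linear combination, so absolute uncertainties add in quadrature:
  (δm_1)² = 94.1;  (δm_2)² = 57.8
δm = √(152) = 12.3 g
m = 263 g.

263 ± 12.3 g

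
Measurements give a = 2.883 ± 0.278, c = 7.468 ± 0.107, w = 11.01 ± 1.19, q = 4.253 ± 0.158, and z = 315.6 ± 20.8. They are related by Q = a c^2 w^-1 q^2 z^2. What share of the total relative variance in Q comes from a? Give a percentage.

(δQ/Q)² = (1·δa/a)² + (2·δc/c)² + (-1·δw/w)² + (2·δq/q)² + (2·δz/z)²
  a term: (1×0.0964)² = 0.00930
  c term: (2×0.0143)² = 0.000821
  w term: (-1×0.108)² = 0.0117
  q term: (2×0.0372)² = 0.00552
  z term: (2×0.0659)² = 0.0174
Total = 0.0447. Share from a = 0.00930/0.0447 = 0.208.

20.8%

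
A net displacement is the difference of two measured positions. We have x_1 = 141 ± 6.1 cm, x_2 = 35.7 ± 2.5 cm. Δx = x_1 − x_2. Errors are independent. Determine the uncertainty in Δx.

6.59 cm

Absolute uncertainties add in quadrature for a linear combination:
  (δx_1)² = 37.2;  (δx_2)² = 6.25
δΔx = √(43.5) = 6.59 cm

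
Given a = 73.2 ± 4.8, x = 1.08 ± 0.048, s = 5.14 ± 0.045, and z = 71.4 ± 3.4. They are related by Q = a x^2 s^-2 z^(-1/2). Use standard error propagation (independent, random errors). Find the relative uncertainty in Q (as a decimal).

0.114

Each factor contributes (exponent × relative error)² to (δQ/Q)²:
  (1·δa/a)² = (1×0.0656)² = 0.00430;  (2·δx/x)² = (2×0.0444)² = 0.00790;  (-2·δs/s)² = (-2×0.00875)² = 0.000307;  (−½·δz/z)² = (-0.5×0.0476)² = 0.000567
δQ/Q = √(0.0131) = 0.114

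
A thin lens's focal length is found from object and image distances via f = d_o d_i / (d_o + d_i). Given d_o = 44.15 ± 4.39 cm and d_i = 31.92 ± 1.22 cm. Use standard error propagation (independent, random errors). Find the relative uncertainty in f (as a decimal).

0.0473

∂f/∂d_o = (d_i/(d_o+d_i))² = 0.176;  ∂f/∂d_i = (d_o/(d_o+d_i))² = 0.337
δf = √((∂f/∂d_o · δd_o)² + (∂f/∂d_i · δd_i)²) = √(0.597 + 0.169) = 0.875 cm
f = 18.53 cm, so δf/f = 0.875/18.53 = 0.0473.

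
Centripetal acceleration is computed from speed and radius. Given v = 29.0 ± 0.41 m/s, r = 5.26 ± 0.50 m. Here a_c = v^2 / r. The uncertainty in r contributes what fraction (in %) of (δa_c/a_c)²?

91.9%

(δa_c/a_c)² = (2·δv/v)² + (-1·δr/r)²
  v term: (2×0.0141)² = 0.000800
  r term: (-1×0.0951)² = 0.00904
Total = 0.00984. Share from r = 0.00904/0.00984 = 0.919.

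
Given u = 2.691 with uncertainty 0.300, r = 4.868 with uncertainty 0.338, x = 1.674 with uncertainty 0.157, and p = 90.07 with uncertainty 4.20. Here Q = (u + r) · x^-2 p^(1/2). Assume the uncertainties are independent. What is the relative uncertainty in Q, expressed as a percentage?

Let w = u + r = 7.559. δw = √(δu² + δr²) = √(0.0900 + 0.114) = 0.452, so δw/w = 0.0598.
Q is then a monomial in w, x, p:
δQ/Q = √((δw/w)² + (-2·δx/x)² + (½·δp/p)²) = √(0.00357 + 0.0352 + 0.000544) = 0.198

19.8%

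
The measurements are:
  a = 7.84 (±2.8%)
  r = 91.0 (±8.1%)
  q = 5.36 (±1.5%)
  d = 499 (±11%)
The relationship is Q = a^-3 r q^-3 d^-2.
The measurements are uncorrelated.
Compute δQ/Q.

Q is a product of powers, so relative uncertainties combine in quadrature:
  (-3·δa/a)² = (-3×0.0280)² = 0.00706;  (1·δr/r)² = (1×0.0810)² = 0.00656;  (-3·δq/q)² = (-3×0.0150)² = 0.00202;  (-2·δd/d)² = (-2×0.110)² = 0.0484
δQ/Q = √(0.0640) = 0.253

0.253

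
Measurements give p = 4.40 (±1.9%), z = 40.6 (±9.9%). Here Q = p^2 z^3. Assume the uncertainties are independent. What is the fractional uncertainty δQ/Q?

0.299

Each factor contributes (exponent × relative error)² to (δQ/Q)²:
  (2·δp/p)² = (2×0.0190)² = 0.00144;  (3·δz/z)² = (3×0.0990)² = 0.0882
δQ/Q = √(0.0897) = 0.299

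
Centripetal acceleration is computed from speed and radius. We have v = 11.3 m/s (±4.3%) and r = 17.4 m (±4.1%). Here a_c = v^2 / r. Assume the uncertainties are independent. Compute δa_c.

0.699 m/s^2

Products/powers → add relative errors in quadrature, weighted by exponent:
  (2·δv/v)² = (2×0.0430)² = 0.00740;  (-1·δr/r)² = (-1×0.0410)² = 0.00168
δa_c/a_c = √(0.00908) = 0.0953
a_c = 7.34 m/s^2, so δa_c = 0.0953 × 7.34 = 0.699 m/s^2.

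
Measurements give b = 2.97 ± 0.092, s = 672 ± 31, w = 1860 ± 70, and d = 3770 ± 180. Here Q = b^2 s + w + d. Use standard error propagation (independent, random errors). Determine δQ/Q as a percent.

4.30%

Let p = b^2·s = 5930. δp/p = √((2·δb/b)² + (1·δs/s)²) = √(0.00384 + 0.00213) = 0.0772, so δp = 458.
Q = p + w + d: δQ = √(δp² + δw² + δd²) = √(2.1e+05 + 4900 + 32400) = 497
Q = 11600, so δQ/Q = 497/11600 = 0.0430.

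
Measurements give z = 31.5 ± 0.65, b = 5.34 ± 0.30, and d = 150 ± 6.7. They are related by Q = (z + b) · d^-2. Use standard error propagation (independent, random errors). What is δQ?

Let u = z + b = 36.8. δu = √(δz² + δb²) = √(0.423 + 0.0900) = 0.716, so δu/u = 0.0194.
Q is then a monomial in u, d:
δQ/Q = √((δu/u)² + (-2·δd/d)²) = √(0.000378 + 0.00798) = 0.0914
Q = 0.00164, so δQ = 0.0914 × 0.00164 = 0.000150.

0.000150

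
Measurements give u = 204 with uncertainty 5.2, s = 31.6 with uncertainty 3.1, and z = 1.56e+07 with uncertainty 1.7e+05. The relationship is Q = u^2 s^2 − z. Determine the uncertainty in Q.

8.43e+06

Let p = u^2·s^2 = 4.16e+07. δp/p = √((2·δu/u)² + (2·δs/s)²) = √(0.00260 + 0.0385) = 0.203, so δp = 8.42e+06.
Q = p − z: δQ = √(δp² + δz²) = √(7.1e+13 + 2.89e+10) = 8.43e+06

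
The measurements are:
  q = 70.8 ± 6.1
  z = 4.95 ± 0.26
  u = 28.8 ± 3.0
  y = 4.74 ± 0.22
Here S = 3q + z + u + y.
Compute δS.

18.5

Sums and differences: (δS)² = Σ (cᵢ δxᵢ)².
  (3·δq)² = 335;  (δz)² = 0.0676;  (δu)² = 9.00;  (δy)² = 0.0484
δS = √(344) = 18.5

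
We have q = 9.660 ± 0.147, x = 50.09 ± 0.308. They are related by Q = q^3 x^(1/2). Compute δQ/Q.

Each factor contributes (exponent × relative error)² to (δQ/Q)²:
  (3·δq/q)² = (3×0.0152)² = 0.00208;  (½·δx/x)² = (0.5×0.00615)² = 9.45e-06
δQ/Q = √(0.00209) = 0.0458

0.0458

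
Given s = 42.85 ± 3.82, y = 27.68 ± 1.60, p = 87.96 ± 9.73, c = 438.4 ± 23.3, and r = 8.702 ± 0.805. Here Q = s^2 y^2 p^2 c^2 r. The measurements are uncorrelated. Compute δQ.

6.15e+15

For a monomial Q ∝ s^2, y^2, p^2, c^2, r, fractional errors add in quadrature:
  (2·δs/s)² = (2×0.0891)² = 0.0318;  (2·δy/y)² = (2×0.0578)² = 0.0134;  (2·δp/p)² = (2×0.111)² = 0.0489;  (2·δc/c)² = (2×0.0531)² = 0.0113;  (1·δr/r)² = (1×0.0925)² = 0.00856
δQ/Q = √(0.114) = 0.338
Q = 1.82e+16, so δQ = 0.338 × 1.82e+16 = 6.15e+15.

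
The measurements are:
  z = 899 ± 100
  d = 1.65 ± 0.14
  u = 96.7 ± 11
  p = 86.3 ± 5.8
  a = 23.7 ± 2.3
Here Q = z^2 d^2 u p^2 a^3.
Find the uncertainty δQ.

9.29e+15

For a monomial Q ∝ z^2, d^2, u, p^2, a^3, fractional errors add in quadrature:
  (2·δz/z)² = (2×0.111)² = 0.0495;  (2·δd/d)² = (2×0.0848)² = 0.0288;  (1·δu/u)² = (1×0.114)² = 0.0129;  (2·δp/p)² = (2×0.0672)² = 0.0181;  (3·δa/a)² = (3×0.0970)² = 0.0848
δQ/Q = √(0.194) = 0.441
Q = 2.11e+16, so δQ = 0.441 × 2.11e+16 = 9.29e+15.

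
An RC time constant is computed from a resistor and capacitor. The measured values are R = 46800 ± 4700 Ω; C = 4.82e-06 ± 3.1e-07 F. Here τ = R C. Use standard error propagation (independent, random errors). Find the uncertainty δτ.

0.0269 s

Since τ is a product/quotient, work with relative uncertainties:
  (1·δR/R)² = (1×0.100)² = 0.0101;  (1·δC/C)² = (1×0.0643)² = 0.00414
δτ/τ = √(0.0142) = 0.119
τ = 0.226 s, so δτ = 0.119 × 0.226 = 0.0269 s.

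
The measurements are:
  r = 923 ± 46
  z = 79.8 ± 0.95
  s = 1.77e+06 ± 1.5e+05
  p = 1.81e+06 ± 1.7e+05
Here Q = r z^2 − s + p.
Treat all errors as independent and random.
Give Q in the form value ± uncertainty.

(5.92 ± 0.396) × 10^6

Let w = r·z^2 = 5.88e+06. δw/w = √((1·δr/r)² + (2·δz/z)²) = √(0.00248 + 0.000567) = 0.0552, so δw = 3.25e+05.
Q = w − s + p: δQ = √(δw² + δs² + δp²) = √(1.05e+11 + 2.25e+10 + 2.89e+10) = 3.96e+05
Q = 5.92e+06.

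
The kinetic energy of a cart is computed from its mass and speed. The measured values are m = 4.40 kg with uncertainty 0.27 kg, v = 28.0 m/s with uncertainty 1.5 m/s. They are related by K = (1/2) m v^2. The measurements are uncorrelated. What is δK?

213 J

Each factor contributes (exponent × relative error)² to (δK/K)²:
  (1·δm/m)² = (1×0.0614)² = 0.00377;  (2·δv/v)² = (2×0.0536)² = 0.0115
δK/K = √(0.0152) = 0.123
K = 1720 J, so δK = 0.123 × 1720 = 213 J.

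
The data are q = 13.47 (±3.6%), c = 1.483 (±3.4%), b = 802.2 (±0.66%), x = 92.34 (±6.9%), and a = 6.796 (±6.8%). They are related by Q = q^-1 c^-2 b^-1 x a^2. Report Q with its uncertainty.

Since Q is a product/quotient, work with relative uncertainties:
  (-1·δq/q)² = (-1×0.0360)² = 0.00130;  (-2·δc/c)² = (-2×0.0340)² = 0.00462;  (-1·δb/b)² = (-1×0.00660)² = 4.36e-05;  (1·δx/x)² = (1×0.0690)² = 0.00476;  (2·δa/a)² = (2×0.0680)² = 0.0185
δQ/Q = √(0.0292) = 0.171
Q = 0.1795, so δQ = 0.171 × 0.1795 = 0.0307.

0.1795 ± 0.0307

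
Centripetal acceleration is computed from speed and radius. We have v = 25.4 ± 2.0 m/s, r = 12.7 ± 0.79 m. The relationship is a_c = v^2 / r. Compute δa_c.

Relative error in a monomial: (δa_c/a_c)² = Σ (nᵢ · δxᵢ/xᵢ)².
  (2·δv/v)² = (2×0.0787)² = 0.0248;  (-1·δr/r)² = (-1×0.0622)² = 0.00387
δa_c/a_c = √(0.0287) = 0.169
a_c = 50.8 m/s^2, so δa_c = 0.169 × 50.8 = 8.60 m/s^2.

8.60 m/s^2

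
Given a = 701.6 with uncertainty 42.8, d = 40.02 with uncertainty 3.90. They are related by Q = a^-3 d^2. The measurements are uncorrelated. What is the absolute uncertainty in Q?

1.24e-06

Since Q is a product/quotient, work with relative uncertainties:
  (-3·δa/a)² = (-3×0.0610)² = 0.0335;  (2·δd/d)² = (2×0.0975)² = 0.0380
δQ/Q = √(0.0715) = 0.267
Q = 4.638e-06, so δQ = 0.267 × 4.638e-06 = 1.24e-06.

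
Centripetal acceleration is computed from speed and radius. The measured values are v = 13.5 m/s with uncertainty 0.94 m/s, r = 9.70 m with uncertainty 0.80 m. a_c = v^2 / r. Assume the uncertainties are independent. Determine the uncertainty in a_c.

3.04 m/s^2

Products/powers → add relative errors in quadrature, weighted by exponent:
  (2·δv/v)² = (2×0.0696)² = 0.0194;  (-1·δr/r)² = (-1×0.0825)² = 0.00680
δa_c/a_c = √(0.0262) = 0.162
a_c = 18.8 m/s^2, so δa_c = 0.162 × 18.8 = 3.04 m/s^2.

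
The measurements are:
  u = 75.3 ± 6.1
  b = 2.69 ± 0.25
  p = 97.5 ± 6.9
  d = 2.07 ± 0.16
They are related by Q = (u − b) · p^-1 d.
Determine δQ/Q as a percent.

Let w = u − b = 72.6. δw = √(δu² + δb²) = √(37.2 + 0.0625) = 6.11, so δw/w = 0.0841.
Q is then a monomial in w, p, d:
δQ/Q = √((δw/w)² + (-1·δp/p)² + (1·δd/d)²) = √(0.00707 + 0.00501 + 0.00597) = 0.134

13.4%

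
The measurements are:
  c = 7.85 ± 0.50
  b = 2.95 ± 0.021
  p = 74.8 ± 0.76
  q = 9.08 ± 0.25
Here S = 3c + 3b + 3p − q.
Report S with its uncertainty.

Each term contributes (cᵢ δxᵢ)² to (δS)²:
  (3·δc)² = 2.25;  (3·δb)² = 0.00397;  (3·δp)² = 5.20;  (δq)² = 0.0625
δS = √(7.51) = 2.74
S = 248.

248 ± 2.74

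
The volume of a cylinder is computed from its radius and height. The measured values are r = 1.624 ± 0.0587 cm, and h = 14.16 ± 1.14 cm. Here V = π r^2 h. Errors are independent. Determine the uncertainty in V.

For a monomial V ∝ r^2, h, fractional errors add in quadrature:
  (2·δr/r)² = (2×0.0361)² = 0.00523;  (1·δh/h)² = (1×0.0805)² = 0.00648
δV/V = √(0.0117) = 0.108
V = 117.3 cm^3, so δV = 0.108 × 117.3 = 12.7 cm^3.

12.7 cm^3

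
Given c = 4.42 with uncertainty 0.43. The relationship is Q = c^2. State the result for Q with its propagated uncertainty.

Each factor contributes (exponent × relative error)² to (δQ/Q)²:
  (2·δc/c)² = (2×0.0973)² = 0.0379
δQ/Q = √(0.0379) = 0.195
Q = 19.5, so δQ = 0.195 × 19.5 = 3.80.

19.5 ± 3.80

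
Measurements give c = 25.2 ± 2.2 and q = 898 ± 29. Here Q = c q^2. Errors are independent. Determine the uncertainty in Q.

2.21e+06

Q is a product of powers, so relative uncertainties combine in quadrature:
  (1·δc/c)² = (1×0.0873)² = 0.00762;  (2·δq/q)² = (2×0.0323)² = 0.00417
δQ/Q = √(0.0118) = 0.109
Q = 2.03e+07, so δQ = 0.109 × 2.03e+07 = 2.21e+06.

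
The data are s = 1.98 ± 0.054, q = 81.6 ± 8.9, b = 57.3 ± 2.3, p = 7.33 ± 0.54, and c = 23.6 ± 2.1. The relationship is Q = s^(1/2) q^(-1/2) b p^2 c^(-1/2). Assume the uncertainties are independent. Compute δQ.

Products/powers → add relative errors in quadrature, weighted by exponent:
  (½·δs/s)² = (0.5×0.0273)² = 0.000186;  (−½·δq/q)² = (-0.5×0.109)² = 0.00297;  (1·δb/b)² = (1×0.0401)² = 0.00161;  (2·δp/p)² = (2×0.0737)² = 0.0217;  (−½·δc/c)² = (-0.5×0.0890)² = 0.00198
δQ/Q = √(0.0285) = 0.169
Q = 98.7, so δQ = 0.169 × 98.7 = 16.7.

16.7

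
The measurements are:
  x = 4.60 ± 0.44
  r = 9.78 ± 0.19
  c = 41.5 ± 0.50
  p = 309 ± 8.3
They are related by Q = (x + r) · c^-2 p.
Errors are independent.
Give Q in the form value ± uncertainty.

Let u = x + r = 14.4. δu = √(δx² + δr²) = √(0.194 + 0.0361) = 0.479, so δu/u = 0.0333.
Q is then a monomial in u, c, p:
δQ/Q = √((δu/u)² + (-2·δc/c)² + (1·δp/p)²) = √(0.00111 + 0.000581 + 0.000722) = 0.0491
Q = 2.58, so δQ = 0.0491 × 2.58 = 0.127.

2.58 ± 0.127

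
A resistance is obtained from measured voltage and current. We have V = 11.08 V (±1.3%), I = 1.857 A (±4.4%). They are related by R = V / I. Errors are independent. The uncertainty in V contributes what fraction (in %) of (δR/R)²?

8.03%

(δR/R)² = (1·δV/V)² + (-1·δI/I)²
  V term: (1×0.0130)² = 0.000169
  I term: (-1×0.0440)² = 0.00194
Total = 0.00211. Share from V = 0.000169/0.00211 = 0.0803.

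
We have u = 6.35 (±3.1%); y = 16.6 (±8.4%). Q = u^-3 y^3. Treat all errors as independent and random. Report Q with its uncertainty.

Products/powers → add relative errors in quadrature, weighted by exponent:
  (-3·δu/u)² = (-3×0.0310)² = 0.00865;  (3·δy/y)² = (3×0.0840)² = 0.0635
δQ/Q = √(0.0722) = 0.269
Q = 17.9, so δQ = 0.269 × 17.9 = 4.80.

17.9 ± 4.80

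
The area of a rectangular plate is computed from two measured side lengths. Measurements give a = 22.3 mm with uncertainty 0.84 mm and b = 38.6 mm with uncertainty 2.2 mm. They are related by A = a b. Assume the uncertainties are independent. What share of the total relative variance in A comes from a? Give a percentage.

30.4%

(δA/A)² = (1·δa/a)² + (1·δb/b)²
  a term: (1×0.0377)² = 0.00142
  b term: (1×0.0570)² = 0.00325
Total = 0.00467. Share from a = 0.00142/0.00467 = 0.304.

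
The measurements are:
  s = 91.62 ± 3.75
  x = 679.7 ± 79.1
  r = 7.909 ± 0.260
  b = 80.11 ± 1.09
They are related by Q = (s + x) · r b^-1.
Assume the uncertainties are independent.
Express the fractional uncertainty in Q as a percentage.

Let u = s + x = 771.3. δu = √(δs² + δx²) = √(14.1 + 6260) = 79.2, so δu/u = 0.103.
Q is then a monomial in u, r, b:
δQ/Q = √((δu/u)² + (1·δr/r)² + (-1·δb/b)²) = √(0.0105 + 0.00108 + 0.000185) = 0.109

10.9%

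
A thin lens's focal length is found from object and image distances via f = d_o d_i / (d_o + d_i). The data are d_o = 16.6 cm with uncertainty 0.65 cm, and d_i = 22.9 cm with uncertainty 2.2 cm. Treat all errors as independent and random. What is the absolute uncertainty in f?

∂f/∂d_o = (d_i/(d_o+d_i))² = 0.336;  ∂f/∂d_i = (d_o/(d_o+d_i))² = 0.177
δf = √((∂f/∂d_o · δd_o)² + (∂f/∂d_i · δd_i)²) = √(0.0477 + 0.151) = 0.446 cm

0.446 cm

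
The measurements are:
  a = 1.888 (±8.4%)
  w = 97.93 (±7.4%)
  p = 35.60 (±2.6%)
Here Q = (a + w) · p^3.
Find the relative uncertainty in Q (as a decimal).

0.107

Let u = a + w = 99.82. δu = √(δa² + δw²) = √(0.0252 + 52.5) = 7.25, so δu/u = 0.0726.
Q is then a monomial in u, p:
δQ/Q = √((δu/u)² + (3·δp/p)²) = √(0.00527 + 0.00608) = 0.107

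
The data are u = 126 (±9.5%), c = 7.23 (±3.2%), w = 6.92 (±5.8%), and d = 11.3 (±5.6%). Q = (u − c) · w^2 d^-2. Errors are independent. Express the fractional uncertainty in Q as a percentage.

19.0%

Let h = u − c = 119. δh = √(δu² + δc²) = √(143 + 0.0535) = 12.0, so δh/h = 0.101.
Q is then a monomial in h, w, d:
δQ/Q = √((δh/h)² + (2·δw/w)² + (-2·δd/d)²) = √(0.0102 + 0.0135 + 0.0125) = 0.190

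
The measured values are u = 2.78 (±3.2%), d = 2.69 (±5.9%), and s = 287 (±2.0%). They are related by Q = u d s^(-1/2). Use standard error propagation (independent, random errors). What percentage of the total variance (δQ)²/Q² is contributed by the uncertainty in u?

22.2%

(δQ/Q)² = (1·δu/u)² + (1·δd/d)² + (−½·δs/s)²
  u term: (1×0.0320)² = 0.00102
  d term: (1×0.0590)² = 0.00348
  s term: (-0.5×0.0200)² = 0.000100
Total = 0.00461. Share from u = 0.00102/0.00461 = 0.222.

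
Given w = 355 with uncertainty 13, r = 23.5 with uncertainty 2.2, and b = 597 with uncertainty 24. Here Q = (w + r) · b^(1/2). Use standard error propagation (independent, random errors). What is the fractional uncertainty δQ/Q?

0.0402

Let u = w + r = 378. δu = √(δw² + δr²) = √(169 + 4.84) = 13.2, so δu/u = 0.0348.
Q is then a monomial in u, b:
δQ/Q = √((δu/u)² + (½·δb/b)²) = √(0.00121 + 0.000404) = 0.0402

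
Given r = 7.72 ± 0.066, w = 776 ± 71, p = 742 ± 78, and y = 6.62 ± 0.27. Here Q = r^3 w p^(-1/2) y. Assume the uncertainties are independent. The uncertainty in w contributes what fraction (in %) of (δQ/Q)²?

(δQ/Q)² = (3·δr/r)² + (1·δw/w)² + (−½·δp/p)² + (1·δy/y)²
  r term: (3×0.00855)² = 0.000658
  w term: (1×0.0915)² = 0.00837
  p term: (-0.5×0.105)² = 0.00276
  y term: (1×0.0408)² = 0.00166
Total = 0.0135. Share from w = 0.00837/0.0135 = 0.622.

62.2%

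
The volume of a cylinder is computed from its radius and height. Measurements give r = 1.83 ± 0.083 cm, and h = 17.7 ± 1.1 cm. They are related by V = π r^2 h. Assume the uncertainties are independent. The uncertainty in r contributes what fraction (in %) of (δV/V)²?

(δV/V)² = (2·δr/r)² + (1·δh/h)²
  r term: (2×0.0454)² = 0.00823
  h term: (1×0.0621)² = 0.00386
Total = 0.0121. Share from r = 0.00823/0.0121 = 0.681.

68.1%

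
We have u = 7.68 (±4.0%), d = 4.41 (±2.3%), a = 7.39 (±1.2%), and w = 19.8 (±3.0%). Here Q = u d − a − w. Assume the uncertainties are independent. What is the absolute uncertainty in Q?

1.67

Let p = u·d = 33.9. δp/p = √((1·δu/u)² + (1·δd/d)²) = √(0.00160 + 0.000529) = 0.0461, so δp = 1.56.
Q = p − a − w: δQ = √(δp² + δa² + δw²) = √(2.44 + 0.00786 + 0.353) = 1.67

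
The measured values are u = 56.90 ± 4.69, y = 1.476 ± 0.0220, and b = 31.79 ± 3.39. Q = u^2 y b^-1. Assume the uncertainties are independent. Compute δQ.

29.6

Q is a product of powers, so relative uncertainties combine in quadrature:
  (2·δu/u)² = (2×0.0824)² = 0.0272;  (1·δy/y)² = (1×0.0149)² = 0.000222;  (-1·δb/b)² = (-1×0.107)² = 0.0114
δQ/Q = √(0.0388) = 0.197
Q = 150.3, so δQ = 0.197 × 150.3 = 29.6.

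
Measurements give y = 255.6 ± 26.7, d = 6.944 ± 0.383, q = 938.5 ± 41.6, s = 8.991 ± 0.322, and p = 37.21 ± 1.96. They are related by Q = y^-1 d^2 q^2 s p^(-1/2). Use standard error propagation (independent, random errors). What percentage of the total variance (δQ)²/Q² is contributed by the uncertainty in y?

33.2%

(δQ/Q)² = (-1·δy/y)² + (2·δd/d)² + (2·δq/q)² + (1·δs/s)² + (−½·δp/p)²
  y term: (-1×0.104)² = 0.0109
  d term: (2×0.0552)² = 0.0122
  q term: (2×0.0443)² = 0.00786
  s term: (1×0.0358)² = 0.00128
  p term: (-0.5×0.0527)² = 0.000694
Total = 0.0329. Share from y = 0.0109/0.0329 = 0.332.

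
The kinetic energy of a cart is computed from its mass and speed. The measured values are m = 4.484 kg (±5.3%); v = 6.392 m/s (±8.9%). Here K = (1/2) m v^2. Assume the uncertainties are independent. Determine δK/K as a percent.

18.6%

For a monomial K ∝ m, v^2, fractional errors add in quadrature:
  (1·δm/m)² = (1×0.0530)² = 0.00281;  (2·δv/v)² = (2×0.0890)² = 0.0317
δK/K = √(0.0345) = 0.186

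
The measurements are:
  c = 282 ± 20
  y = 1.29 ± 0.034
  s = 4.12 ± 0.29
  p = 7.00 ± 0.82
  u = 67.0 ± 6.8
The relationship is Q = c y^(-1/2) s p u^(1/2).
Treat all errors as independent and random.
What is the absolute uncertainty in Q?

9530

Since Q is a product/quotient, work with relative uncertainties:
  (1·δc/c)² = (1×0.0709)² = 0.00503;  (−½·δy/y)² = (-0.5×0.0264)² = 0.000174;  (1·δs/s)² = (1×0.0704)² = 0.00495;  (1·δp/p)² = (1×0.117)² = 0.0137;  (½·δu/u)² = (0.5×0.101)² = 0.00258
δQ/Q = √(0.0265) = 0.163
Q = 58600, so δQ = 0.163 × 58600 = 9530.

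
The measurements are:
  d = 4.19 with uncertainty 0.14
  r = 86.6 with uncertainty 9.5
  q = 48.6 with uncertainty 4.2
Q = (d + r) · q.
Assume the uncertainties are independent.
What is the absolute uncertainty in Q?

Let u = d + r = 90.8. δu = √(δd² + δr²) = √(0.0196 + 90.2) = 9.50, so δu/u = 0.105.
Q is then a monomial in u, q:
δQ/Q = √((δu/u)² + (1·δq/q)²) = √(0.0110 + 0.00747) = 0.136
Q = 4410, so δQ = 0.136 × 4410 = 599.

599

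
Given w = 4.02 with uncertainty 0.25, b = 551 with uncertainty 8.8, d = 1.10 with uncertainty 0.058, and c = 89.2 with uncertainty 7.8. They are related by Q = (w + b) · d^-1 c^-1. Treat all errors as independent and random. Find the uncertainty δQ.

0.585

Let u = w + b = 555. δu = √(δw² + δb²) = √(0.0625 + 77.4) = 8.80, so δu/u = 0.0159.
Q is then a monomial in u, d, c:
δQ/Q = √((δu/u)² + (-1·δd/d)² + (-1·δc/c)²) = √(0.000252 + 0.00278 + 0.00765) = 0.103
Q = 5.66, so δQ = 0.103 × 5.66 = 0.585.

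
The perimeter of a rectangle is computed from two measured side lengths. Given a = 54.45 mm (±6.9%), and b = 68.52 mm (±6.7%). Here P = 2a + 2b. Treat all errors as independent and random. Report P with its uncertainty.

245.9 ± 11.9 mm

For a sum/difference, combine absolute errors in quadrature:
  (2·δa)² = 56.5;  (2·δb)² = 84.3
δP = √(141) = 11.9 mm
P = 245.9 mm.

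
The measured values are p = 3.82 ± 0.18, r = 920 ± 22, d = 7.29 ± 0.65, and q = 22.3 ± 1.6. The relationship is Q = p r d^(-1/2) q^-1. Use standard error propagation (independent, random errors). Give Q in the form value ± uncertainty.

58.4 ± 5.82

Q is a product of powers, so relative uncertainties combine in quadrature:
  (1·δp/p)² = (1×0.0471)² = 0.00222;  (1·δr/r)² = (1×0.0239)² = 0.000572;  (−½·δd/d)² = (-0.5×0.0892)² = 0.00199;  (-1·δq/q)² = (-1×0.0717)² = 0.00515
δQ/Q = √(0.00993) = 0.0996
Q = 58.4, so δQ = 0.0996 × 58.4 = 5.82.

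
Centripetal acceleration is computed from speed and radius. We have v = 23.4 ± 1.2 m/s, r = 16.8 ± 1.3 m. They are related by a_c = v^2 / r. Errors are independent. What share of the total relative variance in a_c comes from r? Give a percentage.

(δa_c/a_c)² = (2·δv/v)² + (-1·δr/r)²
  v term: (2×0.0513)² = 0.0105
  r term: (-1×0.0774)² = 0.00599
Total = 0.0165. Share from r = 0.00599/0.0165 = 0.363.

36.3%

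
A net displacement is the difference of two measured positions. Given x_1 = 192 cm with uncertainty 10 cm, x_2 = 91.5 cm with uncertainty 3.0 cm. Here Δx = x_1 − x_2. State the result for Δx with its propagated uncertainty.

Δx is a linear combination, so absolute uncertainties add in quadrature:
  (δx_1)² = 100;  (δx_2)² = 9.00
δΔx = √(109) = 10.4 cm
Δx = 100 cm.

100 ± 10.4 cm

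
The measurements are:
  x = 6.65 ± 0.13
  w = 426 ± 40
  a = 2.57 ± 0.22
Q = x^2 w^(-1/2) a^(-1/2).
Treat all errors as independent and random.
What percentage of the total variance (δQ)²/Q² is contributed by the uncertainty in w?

(δQ/Q)² = (2·δx/x)² + (−½·δw/w)² + (−½·δa/a)²
  x term: (2×0.0195)² = 0.00153
  w term: (-0.5×0.0939)² = 0.00220
  a term: (-0.5×0.0856)² = 0.00183
Total = 0.00556. Share from w = 0.00220/0.00556 = 0.396.

39.6%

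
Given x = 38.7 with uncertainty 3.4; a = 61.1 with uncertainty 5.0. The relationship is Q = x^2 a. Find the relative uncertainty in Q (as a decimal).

0.194

Each factor contributes (exponent × relative error)² to (δQ/Q)²:
  (2·δx/x)² = (2×0.0879)² = 0.0309;  (1·δa/a)² = (1×0.0818)² = 0.00670
δQ/Q = √(0.0376) = 0.194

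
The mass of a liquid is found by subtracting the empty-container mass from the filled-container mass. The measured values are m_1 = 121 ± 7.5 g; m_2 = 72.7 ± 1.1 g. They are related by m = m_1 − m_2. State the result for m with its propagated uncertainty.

48.3 ± 7.58 g

For a sum/difference, combine absolute errors in quadrature:
  (δm_1)² = 56.2;  (δm_2)² = 1.21
δm = √(57.5) = 7.58 g
m = 48.3 g.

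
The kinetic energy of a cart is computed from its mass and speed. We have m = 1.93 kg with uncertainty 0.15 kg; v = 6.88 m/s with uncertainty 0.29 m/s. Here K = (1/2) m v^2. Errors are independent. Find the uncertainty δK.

K is a product of powers, so relative uncertainties combine in quadrature:
  (1·δm/m)² = (1×0.0777)² = 0.00604;  (2·δv/v)² = (2×0.0422)² = 0.00711
δK/K = √(0.0131) = 0.115
K = 45.7 J, so δK = 0.115 × 45.7 = 5.24 J.

5.24 J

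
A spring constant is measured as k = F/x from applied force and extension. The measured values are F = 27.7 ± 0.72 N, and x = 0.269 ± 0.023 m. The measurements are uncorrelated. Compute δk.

9.20 N/m

Relative error in a monomial: (δk/k)² = Σ (nᵢ · δxᵢ/xᵢ)².
  (1·δF/F)² = (1×0.0260)² = 0.000676;  (-1·δx/x)² = (-1×0.0855)² = 0.00731
δk/k = √(0.00799) = 0.0894
k = 103 N/m, so δk = 0.0894 × 103 = 9.20 N/m.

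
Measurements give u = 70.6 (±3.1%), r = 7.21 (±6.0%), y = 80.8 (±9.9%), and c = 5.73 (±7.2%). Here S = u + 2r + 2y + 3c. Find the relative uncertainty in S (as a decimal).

0.0615

S is a linear combination, so absolute uncertainties add in quadrature:
  (δu)² = 4.79;  (2·δr)² = 0.749;  (2·δy)² = 256;  (3·δc)² = 1.53
δS = √(263) = 16.2
S = 264, so δS/S = 16.2/264 = 0.0615.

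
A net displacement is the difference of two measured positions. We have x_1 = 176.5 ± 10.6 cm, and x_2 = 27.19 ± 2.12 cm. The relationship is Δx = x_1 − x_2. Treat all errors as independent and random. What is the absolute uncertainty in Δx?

Δx is a linear combination, so absolute uncertainties add in quadrature:
  (δx_1)² = 112;  (δx_2)² = 4.49
δΔx = √(117) = 10.8 cm

10.8 cm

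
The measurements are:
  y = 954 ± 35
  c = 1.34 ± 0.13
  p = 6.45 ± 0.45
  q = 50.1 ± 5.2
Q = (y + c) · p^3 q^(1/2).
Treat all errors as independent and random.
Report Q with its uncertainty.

Let u = y + c = 955. δu = √(δy² + δc²) = √(1220 + 0.0169) = 35.0, so δu/u = 0.0366.
Q is then a monomial in u, p, q:
δQ/Q = √((δu/u)² + (3·δp/p)² + (½·δq/q)²) = √(0.00134 + 0.0438 + 0.00269) = 0.219
Q = 1.81e+06, so δQ = 0.219 × 1.81e+06 = 3.97e+05.

(1.81 ± 0.397) × 10^6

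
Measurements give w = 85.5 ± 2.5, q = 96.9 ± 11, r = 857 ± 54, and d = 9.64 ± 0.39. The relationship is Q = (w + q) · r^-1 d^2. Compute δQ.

2.37

Let u = w + q = 182. δu = √(δw² + δq²) = √(6.25 + 121) = 11.3, so δu/u = 0.0618.
Q is then a monomial in u, r, d:
δQ/Q = √((δu/u)² + (-1·δr/r)² + (2·δd/d)²) = √(0.00382 + 0.00397 + 0.00655) = 0.120
Q = 19.8, so δQ = 0.120 × 19.8 = 2.37.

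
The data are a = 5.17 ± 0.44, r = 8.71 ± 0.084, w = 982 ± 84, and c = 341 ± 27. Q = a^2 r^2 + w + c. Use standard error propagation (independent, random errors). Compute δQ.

Let p = a^2·r^2 = 2030. δp/p = √((2·δa/a)² + (2·δr/r)²) = √(0.0290 + 0.000372) = 0.171, so δp = 347.
Q = p + w + c: δQ = √(δp² + δw² + δc²) = √(1.21e+05 + 7060 + 729) = 358

358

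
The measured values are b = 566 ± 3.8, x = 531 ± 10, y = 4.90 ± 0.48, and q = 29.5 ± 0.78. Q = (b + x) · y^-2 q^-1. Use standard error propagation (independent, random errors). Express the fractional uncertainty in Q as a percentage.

19.8%

Let u = b + x = 1100. δu = √(δb² + δx²) = √(14.4 + 100) = 10.7, so δu/u = 0.00975.
Q is then a monomial in u, y, q:
δQ/Q = √((δu/u)² + (-2·δy/y)² + (-1·δq/q)²) = √(9.51e-05 + 0.0384 + 0.000699) = 0.198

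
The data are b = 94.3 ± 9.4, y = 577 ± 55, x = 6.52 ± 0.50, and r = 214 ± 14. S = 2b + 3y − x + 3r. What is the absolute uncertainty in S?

171

Sums and differences: (δS)² = Σ (cᵢ δxᵢ)².
  (2·δb)² = 353;  (3·δy)² = 27200;  (δx)² = 0.250;  (3·δr)² = 1760
δS = √(29300) = 171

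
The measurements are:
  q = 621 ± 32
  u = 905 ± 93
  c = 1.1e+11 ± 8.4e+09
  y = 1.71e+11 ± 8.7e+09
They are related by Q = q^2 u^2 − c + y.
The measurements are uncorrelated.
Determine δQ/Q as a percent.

19.5%

Let p = q^2·u^2 = 3.16e+11. δp/p = √((2·δq/q)² + (2·δu/u)²) = √(0.0106 + 0.0422) = 0.230, so δp = 7.26e+10.
Q = p − c + y: δQ = √(δp² + δc² + δy²) = √(5.27e+21 + 7.06e+19 + 7.57e+19) = 7.36e+10
Q = 3.77e+11, so δQ/Q = 7.36e+10/3.77e+11 = 0.195.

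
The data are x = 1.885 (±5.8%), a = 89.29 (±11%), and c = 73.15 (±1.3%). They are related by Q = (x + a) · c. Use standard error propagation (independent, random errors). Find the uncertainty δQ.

724

Let u = x + a = 91.18. δu = √(δx² + δa²) = √(0.0120 + 96.5) = 9.82, so δu/u = 0.108.
Q is then a monomial in u, c:
δQ/Q = √((δu/u)² + (1·δc/c)²) = √(0.0116 + 0.000169) = 0.109
Q = 6669, so δQ = 0.109 × 6669 = 724.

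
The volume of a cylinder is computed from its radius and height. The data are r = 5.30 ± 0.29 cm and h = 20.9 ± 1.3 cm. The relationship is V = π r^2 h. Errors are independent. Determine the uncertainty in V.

232 cm^3

V is a product of powers, so relative uncertainties combine in quadrature:
  (2·δr/r)² = (2×0.0547)² = 0.0120;  (1·δh/h)² = (1×0.0622)² = 0.00387
δV/V = √(0.0158) = 0.126
V = 1840 cm^3, so δV = 0.126 × 1840 = 232 cm^3.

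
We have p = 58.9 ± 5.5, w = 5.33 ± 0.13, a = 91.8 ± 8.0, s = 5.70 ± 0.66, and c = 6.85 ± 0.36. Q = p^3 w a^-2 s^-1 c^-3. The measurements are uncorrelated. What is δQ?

0.0271

Q is a product of powers, so relative uncertainties combine in quadrature:
  (3·δp/p)² = (3×0.0934)² = 0.0785;  (1·δw/w)² = (1×0.0244)² = 0.000595;  (-2·δa/a)² = (-2×0.0871)² = 0.0304;  (-1·δs/s)² = (-1×0.116)² = 0.0134;  (-3·δc/c)² = (-3×0.0526)² = 0.0249
δQ/Q = √(0.148) = 0.384
Q = 0.0705, so δQ = 0.384 × 0.0705 = 0.0271.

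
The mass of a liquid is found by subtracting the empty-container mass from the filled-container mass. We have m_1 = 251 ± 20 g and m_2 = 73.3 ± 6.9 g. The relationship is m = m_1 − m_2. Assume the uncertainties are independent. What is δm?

Absolute uncertainties add in quadrature for a linear combination:
  (δm_1)² = 400;  (δm_2)² = 47.6
δm = √(448) = 21.2 g

21.2 g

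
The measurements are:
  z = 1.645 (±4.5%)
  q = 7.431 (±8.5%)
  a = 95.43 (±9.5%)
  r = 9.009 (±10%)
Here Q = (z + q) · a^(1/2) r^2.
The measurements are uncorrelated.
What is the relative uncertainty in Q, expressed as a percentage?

Let u = z + q = 9.076. δu = √(δz² + δq²) = √(0.00548 + 0.399) = 0.636, so δu/u = 0.0701.
Q is then a monomial in u, a, r:
δQ/Q = √((δu/u)² + (½·δa/a)² + (2·δr/r)²) = √(0.00491 + 0.00226 + 0.0400) = 0.217

21.7%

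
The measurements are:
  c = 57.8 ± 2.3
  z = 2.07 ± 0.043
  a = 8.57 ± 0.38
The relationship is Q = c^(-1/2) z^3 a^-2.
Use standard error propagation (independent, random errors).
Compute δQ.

0.00175

Products/powers → add relative errors in quadrature, weighted by exponent:
  (−½·δc/c)² = (-0.5×0.0398)² = 0.000396;  (3·δz/z)² = (3×0.0208)² = 0.00388;  (-2·δa/a)² = (-2×0.0443)² = 0.00786
δQ/Q = √(0.0121) = 0.110
Q = 0.0159, so δQ = 0.110 × 0.0159 = 0.00175.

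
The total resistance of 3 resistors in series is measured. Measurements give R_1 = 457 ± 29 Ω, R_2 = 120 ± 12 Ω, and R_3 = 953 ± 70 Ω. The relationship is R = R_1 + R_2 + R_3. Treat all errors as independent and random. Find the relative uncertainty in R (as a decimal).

0.0501

For a sum/difference, combine absolute errors in quadrature:
  (δR_1)² = 841;  (δR_2)² = 144;  (δR_3)² = 4900
δR = √(5880) = 76.7 Ω
R = 1530 Ω, so δR/R = 76.7/1530 = 0.0501.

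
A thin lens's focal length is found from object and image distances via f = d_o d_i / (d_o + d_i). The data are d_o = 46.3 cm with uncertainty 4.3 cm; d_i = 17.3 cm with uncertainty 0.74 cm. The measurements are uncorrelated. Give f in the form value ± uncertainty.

∂f/∂d_o = (d_i/(d_o+d_i))² = 0.0740;  ∂f/∂d_i = (d_o/(d_o+d_i))² = 0.530
δf = √((∂f/∂d_o · δd_o)² + (∂f/∂d_i · δd_i)²) = √(0.101 + 0.154) = 0.505 cm
f = 12.6 cm.

12.6 ± 0.505 cm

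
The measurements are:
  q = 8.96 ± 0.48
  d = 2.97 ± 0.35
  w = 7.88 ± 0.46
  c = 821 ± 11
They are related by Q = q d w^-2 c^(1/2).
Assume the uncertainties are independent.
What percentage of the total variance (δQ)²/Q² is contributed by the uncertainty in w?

(δQ/Q)² = (1·δq/q)² + (1·δd/d)² + (-2·δw/w)² + (½·δc/c)²
  q term: (1×0.0536)² = 0.00287
  d term: (1×0.118)² = 0.0139
  w term: (-2×0.0584)² = 0.0136
  c term: (0.5×0.0134)² = 4.49e-05
Total = 0.0304. Share from w = 0.0136/0.0304 = 0.448.

44.8%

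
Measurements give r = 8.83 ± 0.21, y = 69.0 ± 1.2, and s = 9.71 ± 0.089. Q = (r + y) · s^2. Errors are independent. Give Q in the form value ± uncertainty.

7340 ± 177

Let u = r + y = 77.8. δu = √(δr² + δy²) = √(0.0441 + 1.44) = 1.22, so δu/u = 0.0157.
Q is then a monomial in u, s:
δQ/Q = √((δu/u)² + (2·δs/s)²) = √(0.000245 + 0.000336) = 0.0241
Q = 7340, so δQ = 0.0241 × 7340 = 177.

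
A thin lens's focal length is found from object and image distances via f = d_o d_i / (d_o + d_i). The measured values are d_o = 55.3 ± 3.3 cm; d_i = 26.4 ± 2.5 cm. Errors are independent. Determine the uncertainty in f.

1.20 cm

∂f/∂d_o = (d_i/(d_o+d_i))² = 0.104;  ∂f/∂d_i = (d_o/(d_o+d_i))² = 0.458
δf = √((∂f/∂d_o · δd_o)² + (∂f/∂d_i · δd_i)²) = √(0.119 + 1.31) = 1.20 cm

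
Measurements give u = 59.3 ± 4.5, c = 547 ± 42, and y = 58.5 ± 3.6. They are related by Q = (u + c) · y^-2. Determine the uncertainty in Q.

Let w = u + c = 606. δw = √(δu² + δc²) = √(20.2 + 1760) = 42.2, so δw/w = 0.0697.
Q is then a monomial in w, y:
δQ/Q = √((δw/w)² + (-2·δy/y)²) = √(0.00485 + 0.0151) = 0.141
Q = 0.177, so δQ = 0.141 × 0.177 = 0.0251.

0.0251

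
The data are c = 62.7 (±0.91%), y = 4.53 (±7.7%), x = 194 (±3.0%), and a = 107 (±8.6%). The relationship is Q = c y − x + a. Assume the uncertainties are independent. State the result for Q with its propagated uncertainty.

197 ± 24.6

Let p = c·y = 284. δp/p = √((1·δc/c)² + (1·δy/y)²) = √(8.28e-05 + 0.00593) = 0.0775, so δp = 22.0.
Q = p − x + a: δQ = √(δp² + δx² + δa²) = √(485 + 33.9 + 84.7) = 24.6
Q = 197.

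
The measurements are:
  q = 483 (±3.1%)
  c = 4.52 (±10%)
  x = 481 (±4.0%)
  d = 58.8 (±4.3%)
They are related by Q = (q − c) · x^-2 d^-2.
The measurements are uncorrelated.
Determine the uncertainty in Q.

7.27e-08

Let u = q − c = 478. δu = √(δq² + δc²) = √(224 + 0.204) = 15.0, so δu/u = 0.0313.
Q is then a monomial in u, x, d:
δQ/Q = √((δu/u)² + (-2·δx/x)² + (-2·δd/d)²) = √(0.000980 + 0.00640 + 0.00740) = 0.122
Q = 5.98e-07, so δQ = 0.122 × 5.98e-07 = 7.27e-08.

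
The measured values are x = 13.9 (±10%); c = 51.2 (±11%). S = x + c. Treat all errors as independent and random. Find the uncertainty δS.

5.80

Each term contributes (cᵢ δxᵢ)² to (δS)²:
  (δx)² = 1.93;  (δc)² = 31.7
δS = √(33.7) = 5.80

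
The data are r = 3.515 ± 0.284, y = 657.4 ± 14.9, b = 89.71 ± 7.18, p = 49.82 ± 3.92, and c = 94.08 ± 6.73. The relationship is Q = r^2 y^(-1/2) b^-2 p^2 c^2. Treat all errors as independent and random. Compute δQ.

410

Q is a product of powers, so relative uncertainties combine in quadrature:
  (2·δr/r)² = (2×0.0808)² = 0.0261;  (−½·δy/y)² = (-0.5×0.0227)² = 0.000128;  (-2·δb/b)² = (-2×0.0800)² = 0.0256;  (2·δp/p)² = (2×0.0787)² = 0.0248;  (2·δc/c)² = (2×0.0715)² = 0.0205
δQ/Q = √(0.0971) = 0.312
Q = 1315, so δQ = 0.312 × 1315 = 410.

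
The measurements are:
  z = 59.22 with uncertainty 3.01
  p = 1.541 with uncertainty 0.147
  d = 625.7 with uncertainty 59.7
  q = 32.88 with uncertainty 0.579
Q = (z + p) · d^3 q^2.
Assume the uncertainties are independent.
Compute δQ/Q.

Let u = z + p = 60.76. δu = √(δz² + δp²) = √(9.06 + 0.0216) = 3.01, so δu/u = 0.0496.
Q is then a monomial in u, d, q:
δQ/Q = √((δu/u)² + (3·δd/d)² + (2·δq/q)²) = √(0.00246 + 0.0819 + 0.00124) = 0.293

0.293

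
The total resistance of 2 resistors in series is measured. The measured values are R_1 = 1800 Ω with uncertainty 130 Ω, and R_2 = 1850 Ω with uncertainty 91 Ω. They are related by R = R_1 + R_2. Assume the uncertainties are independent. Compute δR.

159 Ω

Absolute uncertainties add in quadrature for a linear combination:
  (δR_1)² = 16900;  (δR_2)² = 8280
δR = √(25200) = 159 Ω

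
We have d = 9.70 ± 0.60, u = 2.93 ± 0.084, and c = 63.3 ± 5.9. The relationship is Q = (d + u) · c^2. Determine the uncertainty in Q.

9740

Let w = d + u = 12.6. δw = √(δd² + δu²) = √(0.360 + 0.00706) = 0.606, so δw/w = 0.0480.
Q is then a monomial in w, c:
δQ/Q = √((δw/w)² + (2·δc/c)²) = √(0.00230 + 0.0348) = 0.192
Q = 50600, so δQ = 0.192 × 50600 = 9740.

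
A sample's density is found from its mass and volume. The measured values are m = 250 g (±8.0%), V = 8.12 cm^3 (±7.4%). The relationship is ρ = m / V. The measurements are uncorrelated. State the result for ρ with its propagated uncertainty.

Since ρ is a product/quotient, work with relative uncertainties:
  (1·δm/m)² = (1×0.0800)² = 0.00640;  (-1·δV/V)² = (-1×0.0740)² = 0.00548
δρ/ρ = √(0.0119) = 0.109
ρ = 30.8 g/cm^3, so δρ = 0.109 × 30.8 = 3.36 g/cm^3.

30.8 ± 3.36 g/cm^3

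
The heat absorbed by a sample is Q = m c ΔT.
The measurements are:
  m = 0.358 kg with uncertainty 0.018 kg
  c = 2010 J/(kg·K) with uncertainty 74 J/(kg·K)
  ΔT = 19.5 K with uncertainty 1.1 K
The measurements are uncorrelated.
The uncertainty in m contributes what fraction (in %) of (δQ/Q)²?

35.8%

(δQ/Q)² = (1·δm/m)² + (1·δc/c)² + (1·δΔT/ΔT)²
  m term: (1×0.0503)² = 0.00253
  c term: (1×0.0368)² = 0.00136
  ΔT term: (1×0.0564)² = 0.00318
Total = 0.00707. Share from m = 0.00253/0.00707 = 0.358.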